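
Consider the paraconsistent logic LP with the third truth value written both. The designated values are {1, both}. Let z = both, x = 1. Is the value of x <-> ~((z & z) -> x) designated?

z & z = both & both = both
(z & z) -> x = both -> 1 = 1
~((z & z) -> x) = ~1 = 0
x <-> ~((z & z) -> x) = 1 <-> 0 = 0
0 ∉ {1, both}.

No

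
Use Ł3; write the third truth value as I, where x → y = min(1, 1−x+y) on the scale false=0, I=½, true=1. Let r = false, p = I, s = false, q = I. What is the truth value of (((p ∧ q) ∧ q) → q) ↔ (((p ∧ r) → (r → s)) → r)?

p ∧ q = I ∧ I = I
(p ∧ q) ∧ q = I ∧ I = I
((p ∧ q) ∧ q) → q = I → I = true  [min(1, 1−½+½)]
p ∧ r = I ∧ false = false
r → s = false → false = true
(p ∧ r) → (r → s) = false → true = true
((p ∧ r) → (r → s)) → r = true → false = false
(((p ∧ q) ∧ q) → q) ↔ (((p ∧ r) → (r → s)) → r) = true ↔ false = false

false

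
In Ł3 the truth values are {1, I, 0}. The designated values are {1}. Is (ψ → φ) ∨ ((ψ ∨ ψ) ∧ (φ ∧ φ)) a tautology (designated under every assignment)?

Countermodel: ψ=1, φ=I gives I, which is not designated.

No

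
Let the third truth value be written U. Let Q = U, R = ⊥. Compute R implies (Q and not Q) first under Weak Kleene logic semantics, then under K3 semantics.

U; ⊤

In Weak Kleene logic: not Q = not U = U
Q and not Q = U and U = U
R implies (Q and not Q) = ⊥ implies U = U
In K3: not Q = not U = U
Q and not Q = U and U = U
R implies (Q and not Q) = ⊥ implies U = ⊤
They differ because Weak Kleene logic and K3 treat U differently under the binary connectives.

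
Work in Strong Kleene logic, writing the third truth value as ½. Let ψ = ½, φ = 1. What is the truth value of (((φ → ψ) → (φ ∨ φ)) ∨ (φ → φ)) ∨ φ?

1

φ → ψ = 1 → ½ = ½
φ ∨ φ = 1 ∨ 1 = 1
(φ → ψ) → (φ ∨ φ) = ½ → 1 = 1
φ → φ = 1 → 1 = 1
((φ → ψ) → (φ ∨ φ)) ∨ (φ → φ) = 1 ∨ 1 = 1
(((φ → ψ) → (φ ∨ φ)) ∨ (φ → φ)) ∨ φ = 1 ∨ 1 = 1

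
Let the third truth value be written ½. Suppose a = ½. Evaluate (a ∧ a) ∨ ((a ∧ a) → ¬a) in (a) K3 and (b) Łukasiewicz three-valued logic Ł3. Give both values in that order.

½; true

In K3: a ∧ a = ½ ∧ ½ = ½
a ∧ a = ½ ∧ ½ = ½
¬a = ¬½ = ½
(a ∧ a) → ¬a = ½ → ½ = ½  [¬½ ∨ ½]
(a ∧ a) ∨ ((a ∧ a) → ¬a) = ½ ∨ ½ = ½
In Łukasiewicz three-valued logic Ł3: a ∧ a = ½ ∧ ½ = ½
a ∧ a = ½ ∧ ½ = ½
¬a = ¬½ = ½
(a ∧ a) → ¬a = ½ → ½ = true  [min(1, 1−½+½)]
(a ∧ a) ∨ ((a ∧ a) → ¬a) = ½ ∨ true = true
They differ because K3 and Łukasiewicz three-valued logic Ł3 treat ½ differently under implication.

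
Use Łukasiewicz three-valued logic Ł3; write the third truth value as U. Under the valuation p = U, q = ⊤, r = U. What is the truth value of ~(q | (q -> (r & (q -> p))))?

⊥

q -> p = ⊤ -> U = U  [min(1, 1−1+½)]
r & (q -> p) = U & U = U
q -> (r & (q -> p)) = ⊤ -> U = U
q | (q -> (r & (q -> p))) = ⊤ | U = ⊤
~(q | (q -> (r & (q -> p)))) = ~⊤ = ⊥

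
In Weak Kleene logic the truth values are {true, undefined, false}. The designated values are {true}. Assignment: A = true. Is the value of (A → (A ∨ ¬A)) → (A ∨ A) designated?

Yes

¬A = ¬true = false
A ∨ ¬A = true ∨ false = true
A → (A ∨ ¬A) = true → true = true
A ∨ A = true ∨ true = true
(A → (A ∨ ¬A)) → (A ∨ A) = true → true = true
true ∈ {true}.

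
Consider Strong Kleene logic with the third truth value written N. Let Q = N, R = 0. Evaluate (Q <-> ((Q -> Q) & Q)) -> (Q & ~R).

N

Q -> Q = N -> N = N  [~N | N]
(Q -> Q) & Q = N & N = N
Q <-> ((Q -> Q) & Q) = N <-> N = N
~R = ~0 = 1
Q & ~R = N & 1 = N
(Q <-> ((Q -> Q) & Q)) -> (Q & ~R) = N -> N = N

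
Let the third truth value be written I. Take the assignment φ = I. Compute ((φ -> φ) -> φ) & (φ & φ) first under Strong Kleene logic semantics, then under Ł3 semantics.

In Strong Kleene logic: φ -> φ = I -> I = I  [~I | I]
(φ -> φ) -> φ = I -> I = I
φ & φ = I & I = I
((φ -> φ) -> φ) & (φ & φ) = I & I = I
In Ł3: φ -> φ = I -> I = T  [min(1, 1−½+½)]
(φ -> φ) -> φ = T -> I = I
φ & φ = I & I = I
((φ -> φ) -> φ) & (φ & φ) = I & I = I

I; I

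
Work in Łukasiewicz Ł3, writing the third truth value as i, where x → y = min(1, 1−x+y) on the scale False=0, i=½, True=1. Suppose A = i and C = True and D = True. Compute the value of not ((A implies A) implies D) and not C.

False

A implies A = i implies i = True
(A implies A) implies D = True implies True = True
not ((A implies A) implies D) = not True = False
not C = not True = False
not ((A implies A) implies D) and not C = False and False = False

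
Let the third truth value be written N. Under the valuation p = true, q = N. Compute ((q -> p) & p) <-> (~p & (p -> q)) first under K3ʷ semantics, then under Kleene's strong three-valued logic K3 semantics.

N; false

In K3ʷ: q -> p = N -> true = N  [any arg is the third value ⇒ result is the third value]
(q -> p) & p = N & true = N
~p = ~true = false
p -> q = true -> N = N
~p & (p -> q) = false & N = N
((q -> p) & p) <-> (~p & (p -> q)) = N <-> N = N
In Kleene's strong three-valued logic K3: q -> p = N -> true = true  [~N | true]
(q -> p) & p = true & true = true
~p = ~true = false
p -> q = true -> N = N
~p & (p -> q) = false & N = false
((q -> p) & p) <-> (~p & (p -> q)) = true <-> false = false
They differ because K3ʷ and Kleene's strong three-valued logic K3 treat N differently under the binary connectives.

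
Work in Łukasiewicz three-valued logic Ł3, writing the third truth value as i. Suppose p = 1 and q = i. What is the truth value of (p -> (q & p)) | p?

q & p = i & 1 = i
p -> (q & p) = 1 -> i = i  [min(1, 1−1+½)]
(p -> (q & p)) | p = i | 1 = 1

1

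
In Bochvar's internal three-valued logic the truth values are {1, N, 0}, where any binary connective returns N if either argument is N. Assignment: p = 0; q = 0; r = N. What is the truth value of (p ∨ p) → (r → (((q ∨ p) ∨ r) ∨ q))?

p ∨ p = 0 ∨ 0 = 0
q ∨ p = 0 ∨ 0 = 0
(q ∨ p) ∨ r = 0 ∨ N = N
((q ∨ p) ∨ r) ∨ q = N ∨ 0 = N
r → (((q ∨ p) ∨ r) ∨ q) = N → N = N  [any arg is the third value ⇒ result is the third value]
(p ∨ p) → (r → (((q ∨ p) ∨ r) ∨ q)) = 0 → N = N

N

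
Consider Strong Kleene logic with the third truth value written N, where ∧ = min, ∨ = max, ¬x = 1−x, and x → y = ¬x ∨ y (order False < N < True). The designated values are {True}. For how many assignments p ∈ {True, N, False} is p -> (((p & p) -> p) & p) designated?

2

p=True: True ✓
p=N: N ·
p=False: True ✓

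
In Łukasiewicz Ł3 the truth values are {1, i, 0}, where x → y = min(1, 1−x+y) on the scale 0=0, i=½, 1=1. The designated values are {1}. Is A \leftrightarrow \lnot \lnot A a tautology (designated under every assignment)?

Every assignment of A over {1, i, 0} gives a value in {1}.
In particular, with A=i: A \leftrightarrow \lnot \lnot A = 1.

Yes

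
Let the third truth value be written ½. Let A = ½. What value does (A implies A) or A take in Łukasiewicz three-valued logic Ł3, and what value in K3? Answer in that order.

1; ½

In Łukasiewicz three-valued logic Ł3: A implies A = ½ implies ½ = 1  [min(1, 1−½+½)]
(A implies A) or A = 1 or ½ = 1
In K3: A implies A = ½ implies ½ = ½
(A implies A) or A = ½ or ½ = ½
They differ because Łukasiewicz three-valued logic Ł3 and K3 treat ½ differently under implication.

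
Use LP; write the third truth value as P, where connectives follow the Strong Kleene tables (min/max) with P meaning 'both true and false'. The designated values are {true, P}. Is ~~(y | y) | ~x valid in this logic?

Countermodel: y=false, x=true gives false, which is not designated.

No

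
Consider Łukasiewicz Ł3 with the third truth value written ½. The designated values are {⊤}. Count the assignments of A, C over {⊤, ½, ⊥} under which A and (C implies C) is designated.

3

Designated under: (A=⊤, C=⊤); (A=⊤, C=½); (A=⊤, C=⊥).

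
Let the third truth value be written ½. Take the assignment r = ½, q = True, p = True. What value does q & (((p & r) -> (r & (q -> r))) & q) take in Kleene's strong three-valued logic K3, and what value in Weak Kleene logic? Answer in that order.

½; ½

In Kleene's strong three-valued logic K3: p & r = True & ½ = ½
q -> r = True -> ½ = ½
r & (q -> r) = ½ & ½ = ½
(p & r) -> (r & (q -> r)) = ½ -> ½ = ½
((p & r) -> (r & (q -> r))) & q = ½ & True = ½
q & (((p & r) -> (r & (q -> r))) & q) = True & ½ = ½
In Weak Kleene logic: p & r = True & ½ = ½
q -> r = True -> ½ = ½  [any arg is the third value ⇒ result is the third value]
r & (q -> r) = ½ & ½ = ½
(p & r) -> (r & (q -> r)) = ½ -> ½ = ½
((p & r) -> (r & (q -> r))) & q = ½ & True = ½
q & (((p & r) -> (r & (q -> r))) & q) = True & ½ = ½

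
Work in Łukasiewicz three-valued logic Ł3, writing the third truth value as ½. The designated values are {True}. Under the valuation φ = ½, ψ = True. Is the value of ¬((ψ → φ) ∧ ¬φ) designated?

No

ψ → φ = True → ½ = ½  [min(1, 1−1+½)]
¬φ = ¬½ = ½
(ψ → φ) ∧ ¬φ = ½ ∧ ½ = ½
¬((ψ → φ) ∧ ¬φ) = ¬½ = ½
½ ∉ {True}.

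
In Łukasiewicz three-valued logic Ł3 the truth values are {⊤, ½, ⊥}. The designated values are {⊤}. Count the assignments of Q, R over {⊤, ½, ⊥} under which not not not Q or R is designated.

Of the 9 assignments, 5 give a value in {⊤}.

5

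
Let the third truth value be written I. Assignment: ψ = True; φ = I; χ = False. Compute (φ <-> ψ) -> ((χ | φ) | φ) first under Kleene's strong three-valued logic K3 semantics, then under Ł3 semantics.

I; True

In Kleene's strong three-valued logic K3: φ <-> ψ = I <-> True = I
χ | φ = False | I = I
(χ | φ) | φ = I | I = I
(φ <-> ψ) -> ((χ | φ) | φ) = I -> I = I
In Ł3: φ <-> ψ = I <-> True = I
χ | φ = False | I = I
(χ | φ) | φ = I | I = I
(φ <-> ψ) -> ((χ | φ) | φ) = I -> I = True
They differ because Kleene's strong three-valued logic K3 and Ł3 treat I differently under implication.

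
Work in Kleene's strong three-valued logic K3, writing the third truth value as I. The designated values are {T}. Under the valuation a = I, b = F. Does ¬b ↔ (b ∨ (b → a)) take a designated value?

Yes

¬b = ¬F = T
b → a = F → I = T  [¬F ∨ I]
b ∨ (b → a) = F ∨ T = T
¬b ↔ (b ∨ (b → a)) = T ↔ T = T
T ∈ {T}.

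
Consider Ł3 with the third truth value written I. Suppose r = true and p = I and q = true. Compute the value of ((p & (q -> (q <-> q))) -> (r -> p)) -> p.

I

q <-> q = true <-> true = true
q -> (q <-> q) = true -> true = true
p & (q -> (q <-> q)) = I & true = I
r -> p = true -> I = I  [min(1, 1−1+½)]
(p & (q -> (q <-> q))) -> (r -> p) = I -> I = true
((p & (q -> (q <-> q))) -> (r -> p)) -> p = true -> I = I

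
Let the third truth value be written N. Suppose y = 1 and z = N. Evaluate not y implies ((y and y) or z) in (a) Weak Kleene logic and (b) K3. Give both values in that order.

In Weak Kleene logic: not y = not 1 = 0
y and y = 1 and 1 = 1
(y and y) or z = 1 or N = N
not y implies ((y and y) or z) = 0 implies N = N  [any arg is the third value ⇒ result is the third value]
In K3: not y = not 1 = 0
y and y = 1 and 1 = 1
(y and y) or z = 1 or N = 1
not y implies ((y and y) or z) = 0 implies 1 = 1
They differ because Weak Kleene logic and K3 treat N differently under the binary connectives.

N; 1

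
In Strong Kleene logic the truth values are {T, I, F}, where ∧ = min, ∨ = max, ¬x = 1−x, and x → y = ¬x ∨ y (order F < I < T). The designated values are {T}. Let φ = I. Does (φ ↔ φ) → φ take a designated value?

No

φ ↔ φ = I ↔ I = I
(φ ↔ φ) → φ = I → I = I
I ∉ {T}.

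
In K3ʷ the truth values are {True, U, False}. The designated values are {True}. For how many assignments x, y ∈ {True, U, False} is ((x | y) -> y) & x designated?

1

Designated under: (x=True, y=True).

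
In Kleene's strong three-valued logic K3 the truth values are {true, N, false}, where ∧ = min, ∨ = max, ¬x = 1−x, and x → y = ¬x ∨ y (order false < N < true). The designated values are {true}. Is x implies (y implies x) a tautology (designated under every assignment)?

Countermodel: x=N, y=true gives N, which is not designated.

No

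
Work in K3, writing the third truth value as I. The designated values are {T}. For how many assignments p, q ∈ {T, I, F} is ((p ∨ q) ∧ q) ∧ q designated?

Designated under: (p=T, q=T); (p=I, q=T); (p=F, q=T).

3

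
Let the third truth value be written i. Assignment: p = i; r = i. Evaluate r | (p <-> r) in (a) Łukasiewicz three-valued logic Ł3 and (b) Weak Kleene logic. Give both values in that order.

⊤; i

In Łukasiewicz three-valued logic Ł3: p <-> r = i <-> i = ⊤  [1 − |½−½|]
r | (p <-> r) = i | ⊤ = ⊤
In Weak Kleene logic: p <-> r = i <-> i = i
r | (p <-> r) = i | i = i
They differ because Łukasiewicz three-valued logic Ł3 and Weak Kleene logic treat i differently under the binary connectives.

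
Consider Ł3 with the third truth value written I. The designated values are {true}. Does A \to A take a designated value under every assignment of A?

Every assignment of A over {true, I, false} gives a value in {true}.
In particular, with A=I: A \to A = true.

Yes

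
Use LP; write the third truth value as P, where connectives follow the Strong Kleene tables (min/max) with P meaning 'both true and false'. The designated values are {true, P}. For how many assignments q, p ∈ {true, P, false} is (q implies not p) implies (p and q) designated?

4

Designated under: (q=true, p=true); (q=true, p=P); (q=P, p=true); (q=P, p=P).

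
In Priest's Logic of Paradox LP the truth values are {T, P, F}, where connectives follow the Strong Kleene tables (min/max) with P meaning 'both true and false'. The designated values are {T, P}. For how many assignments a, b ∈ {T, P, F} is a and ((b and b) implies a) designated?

Of the 9 assignments, 6 give a value in {T, P}.

6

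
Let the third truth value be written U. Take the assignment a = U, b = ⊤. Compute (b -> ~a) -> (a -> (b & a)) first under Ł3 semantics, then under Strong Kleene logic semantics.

In Ł3: ~a = ~U = U
b -> ~a = ⊤ -> U = U  [min(1, 1−1+½)]
b & a = ⊤ & U = U
a -> (b & a) = U -> U = ⊤
(b -> ~a) -> (a -> (b & a)) = U -> ⊤ = ⊤
In Strong Kleene logic: ~a = ~U = U
b -> ~a = ⊤ -> U = U  [~⊤ | U]
b & a = ⊤ & U = U
a -> (b & a) = U -> U = U
(b -> ~a) -> (a -> (b & a)) = U -> U = U
They differ because Ł3 and Strong Kleene logic treat U differently under implication.

⊤; U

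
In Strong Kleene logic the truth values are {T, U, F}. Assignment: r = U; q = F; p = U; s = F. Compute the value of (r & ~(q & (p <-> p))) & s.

F

p <-> p = U <-> U = U
q & (p <-> p) = F & U = F
~(q & (p <-> p)) = ~F = T
r & ~(q & (p <-> p)) = U & T = U
(r & ~(q & (p <-> p))) & s = U & F = F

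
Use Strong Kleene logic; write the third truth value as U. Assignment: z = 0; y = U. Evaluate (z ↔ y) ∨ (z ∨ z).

U

z ↔ y = 0 ↔ U = U
z ∨ z = 0 ∨ 0 = 0
(z ↔ y) ∨ (z ∨ z) = U ∨ 0 = U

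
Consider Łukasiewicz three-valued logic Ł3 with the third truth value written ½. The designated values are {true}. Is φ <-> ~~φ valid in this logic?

Yes

Every assignment of φ over {true, ½, false} gives a value in {true}.
In particular, with φ=½: φ <-> ~~φ = true.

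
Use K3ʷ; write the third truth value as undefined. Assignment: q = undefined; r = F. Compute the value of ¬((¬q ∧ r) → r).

undefined

¬q = ¬undefined = undefined
¬q ∧ r = undefined ∧ F = undefined
(¬q ∧ r) → r = undefined → F = undefined  [any arg is the third value ⇒ result is the third value]
¬((¬q ∧ r) → r) = ¬undefined = undefined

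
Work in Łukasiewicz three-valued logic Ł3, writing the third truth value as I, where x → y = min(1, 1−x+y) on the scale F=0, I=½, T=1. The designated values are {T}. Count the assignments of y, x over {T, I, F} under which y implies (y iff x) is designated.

Of the 9 assignments, 7 give a value in {T}.

7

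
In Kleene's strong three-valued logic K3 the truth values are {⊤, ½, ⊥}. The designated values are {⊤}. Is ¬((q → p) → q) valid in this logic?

Countermodel: q=⊤, p=⊤ gives ⊥, which is not designated.

No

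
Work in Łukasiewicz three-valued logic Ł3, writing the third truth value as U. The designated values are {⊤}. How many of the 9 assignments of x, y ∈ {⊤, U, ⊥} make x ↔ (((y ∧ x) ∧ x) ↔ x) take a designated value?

Designated under: (x=⊤, y=⊤); (x=U, y=⊥).

2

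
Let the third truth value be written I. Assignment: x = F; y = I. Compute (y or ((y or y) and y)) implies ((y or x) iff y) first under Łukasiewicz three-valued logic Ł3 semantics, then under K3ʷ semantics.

T; I

In Łukasiewicz three-valued logic Ł3: y or y = I or I = I
(y or y) and y = I and I = I
y or ((y or y) and y) = I or I = I
y or x = I or F = I
(y or x) iff y = I iff I = T
(y or ((y or y) and y)) implies ((y or x) iff y) = I implies T = T
In K3ʷ: y or y = I or I = I
(y or y) and y = I and I = I
y or ((y or y) and y) = I or I = I
y or x = I or F = I
(y or x) iff y = I iff I = I
(y or ((y or y) and y)) implies ((y or x) iff y) = I implies I = I  [any arg is the third value ⇒ result is the third value]
They differ because Łukasiewicz three-valued logic Ł3 and K3ʷ treat I differently under the binary connectives.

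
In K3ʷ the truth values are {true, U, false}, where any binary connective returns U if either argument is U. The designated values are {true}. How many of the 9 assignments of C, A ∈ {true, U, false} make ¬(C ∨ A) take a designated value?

1

Designated under: (C=false, A=false).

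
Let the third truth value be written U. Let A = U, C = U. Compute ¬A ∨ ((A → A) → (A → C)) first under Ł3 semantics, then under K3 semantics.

T; U

In Ł3: ¬A = ¬U = U
A → A = U → U = T
A → C = U → U = T
(A → A) → (A → C) = T → T = T
¬A ∨ ((A → A) → (A → C)) = U ∨ T = T
In K3: ¬A = ¬U = U
A → A = U → U = U  [¬U ∨ U]
A → C = U → U = U
(A → A) → (A → C) = U → U = U
¬A ∨ ((A → A) → (A → C)) = U ∨ U = U
They differ because Ł3 and K3 treat U differently under implication.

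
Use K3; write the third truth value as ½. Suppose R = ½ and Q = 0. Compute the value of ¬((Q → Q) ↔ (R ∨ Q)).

½

Q → Q = 0 → 0 = 1
R ∨ Q = ½ ∨ 0 = ½
(Q → Q) ↔ (R ∨ Q) = 1 ↔ ½ = ½
¬((Q → Q) ↔ (R ∨ Q)) = ¬½ = ½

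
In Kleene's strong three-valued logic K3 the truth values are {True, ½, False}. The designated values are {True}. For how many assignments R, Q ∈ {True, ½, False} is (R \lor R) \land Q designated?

1

Designated under: (R=True, Q=True).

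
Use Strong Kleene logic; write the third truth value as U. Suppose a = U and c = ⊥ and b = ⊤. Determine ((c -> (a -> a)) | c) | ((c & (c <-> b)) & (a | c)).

⊤

a -> a = U -> U = U  [~U | U]
c -> (a -> a) = ⊥ -> U = ⊤
(c -> (a -> a)) | c = ⊤ | ⊥ = ⊤
c <-> b = ⊥ <-> ⊤ = ⊥
c & (c <-> b) = ⊥ & ⊥ = ⊥
a | c = U | ⊥ = U
(c & (c <-> b)) & (a | c) = ⊥ & U = ⊥
((c -> (a -> a)) | c) | ((c & (c <-> b)) & (a | c)) = ⊤ | ⊥ = ⊤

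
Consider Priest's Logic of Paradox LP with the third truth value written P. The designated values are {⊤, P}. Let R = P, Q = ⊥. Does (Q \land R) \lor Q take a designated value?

Q \land R = ⊥ \land P = ⊥
(Q \land R) \lor Q = ⊥ \lor ⊥ = ⊥
⊥ ∉ {⊤, P}.

No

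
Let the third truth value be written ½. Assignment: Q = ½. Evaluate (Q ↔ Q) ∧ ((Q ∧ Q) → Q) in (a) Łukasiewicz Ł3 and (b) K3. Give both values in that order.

⊤; ½

In Łukasiewicz Ł3: Q ↔ Q = ½ ↔ ½ = ⊤  [1 − |½−½|]
Q ∧ Q = ½ ∧ ½ = ½
(Q ∧ Q) → Q = ½ → ½ = ⊤
(Q ↔ Q) ∧ ((Q ∧ Q) → Q) = ⊤ ∧ ⊤ = ⊤
In K3: Q ↔ Q = ½ ↔ ½ = ½
Q ∧ Q = ½ ∧ ½ = ½
(Q ∧ Q) → Q = ½ → ½ = ½  [¬½ ∨ ½]
(Q ↔ Q) ∧ ((Q ∧ Q) → Q) = ½ ∧ ½ = ½
They differ because Łukasiewicz Ł3 and K3 treat ½ differently under implication.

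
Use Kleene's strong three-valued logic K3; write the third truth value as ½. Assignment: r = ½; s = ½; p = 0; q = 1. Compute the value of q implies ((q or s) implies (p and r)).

q or s = 1 or ½ = 1
p and r = 0 and ½ = 0
(q or s) implies (p and r) = 1 implies 0 = 0
q implies ((q or s) implies (p and r)) = 1 implies 0 = 0

0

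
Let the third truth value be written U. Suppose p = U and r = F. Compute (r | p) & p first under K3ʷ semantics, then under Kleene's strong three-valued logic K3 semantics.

U; U

In K3ʷ: r | p = F | U = U
(r | p) & p = U & U = U
In Kleene's strong three-valued logic K3: r | p = F | U = U
(r | p) & p = U & U = U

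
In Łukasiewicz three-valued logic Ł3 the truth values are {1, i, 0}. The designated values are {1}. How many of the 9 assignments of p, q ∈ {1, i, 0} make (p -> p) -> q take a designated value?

Designated under: (p=1, q=1); (p=i, q=1); (p=0, q=1).

3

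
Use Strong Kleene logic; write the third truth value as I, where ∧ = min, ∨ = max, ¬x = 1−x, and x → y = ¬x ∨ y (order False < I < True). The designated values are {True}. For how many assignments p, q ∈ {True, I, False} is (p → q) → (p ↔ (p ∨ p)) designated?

Of the 9 assignments, 6 give a value in {True}.

6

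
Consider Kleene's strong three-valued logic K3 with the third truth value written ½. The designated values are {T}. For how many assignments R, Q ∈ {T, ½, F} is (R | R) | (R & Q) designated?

3

Designated under: (R=T, Q=T); (R=T, Q=½); (R=T, Q=F).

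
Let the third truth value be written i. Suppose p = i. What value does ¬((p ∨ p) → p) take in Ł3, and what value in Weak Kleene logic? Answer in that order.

F; i

In Ł3: p ∨ p = i ∨ i = i
(p ∨ p) → p = i → i = T
¬((p ∨ p) → p) = ¬T = F
In Weak Kleene logic: p ∨ p = i ∨ i = i
(p ∨ p) → p = i → i = i  [any arg is the third value ⇒ result is the third value]
¬((p ∨ p) → p) = ¬i = i
They differ because Ł3 and Weak Kleene logic treat i differently under the binary connectives.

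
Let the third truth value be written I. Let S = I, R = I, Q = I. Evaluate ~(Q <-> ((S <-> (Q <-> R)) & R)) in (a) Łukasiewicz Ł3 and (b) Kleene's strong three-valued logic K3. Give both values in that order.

In Łukasiewicz Ł3: Q <-> R = I <-> I = T
S <-> (Q <-> R) = I <-> T = I
(S <-> (Q <-> R)) & R = I & I = I
Q <-> ((S <-> (Q <-> R)) & R) = I <-> I = T
~(Q <-> ((S <-> (Q <-> R)) & R)) = ~T = F
In Kleene's strong three-valued logic K3: Q <-> R = I <-> I = I
S <-> (Q <-> R) = I <-> I = I
(S <-> (Q <-> R)) & R = I & I = I
Q <-> ((S <-> (Q <-> R)) & R) = I <-> I = I
~(Q <-> ((S <-> (Q <-> R)) & R)) = ~I = I
They differ because Łukasiewicz Ł3 and Kleene's strong three-valued logic K3 treat I differently under implication.

F; I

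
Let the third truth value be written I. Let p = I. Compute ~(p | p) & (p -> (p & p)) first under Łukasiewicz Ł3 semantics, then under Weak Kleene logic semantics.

In Łukasiewicz Ł3: p | p = I | I = I
~(p | p) = ~I = I
p & p = I & I = I
p -> (p & p) = I -> I = 1
~(p | p) & (p -> (p & p)) = I & 1 = I
In Weak Kleene logic: p | p = I | I = I
~(p | p) = ~I = I
p & p = I & I = I
p -> (p & p) = I -> I = I  [any arg is the third value ⇒ result is the third value]
~(p | p) & (p -> (p & p)) = I & I = I

I; I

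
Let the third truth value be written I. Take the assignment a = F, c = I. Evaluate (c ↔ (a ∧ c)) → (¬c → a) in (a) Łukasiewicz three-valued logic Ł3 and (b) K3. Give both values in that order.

In Łukasiewicz three-valued logic Ł3: a ∧ c = F ∧ I = F
c ↔ (a ∧ c) = I ↔ F = I  [1 − |½−0|]
¬c = ¬I = I
¬c → a = I → F = I
(c ↔ (a ∧ c)) → (¬c → a) = I → I = T
In K3: a ∧ c = F ∧ I = F
c ↔ (a ∧ c) = I ↔ F = I
¬c = ¬I = I
¬c → a = I → F = I  [¬I ∨ F]
(c ↔ (a ∧ c)) → (¬c → a) = I → I = I
They differ because Łukasiewicz three-valued logic Ł3 and K3 treat I differently under implication.

T; I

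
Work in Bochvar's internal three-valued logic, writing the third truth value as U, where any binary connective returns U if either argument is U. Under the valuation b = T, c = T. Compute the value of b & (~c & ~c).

F

~c = ~T = F
~c = ~T = F
~c & ~c = F & F = F
b & (~c & ~c) = T & F = F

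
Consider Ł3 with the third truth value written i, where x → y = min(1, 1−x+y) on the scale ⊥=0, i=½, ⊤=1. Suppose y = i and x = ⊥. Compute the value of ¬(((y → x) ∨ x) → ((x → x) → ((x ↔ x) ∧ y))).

⊥

y → x = i → ⊥ = i
(y → x) ∨ x = i ∨ ⊥ = i
x → x = ⊥ → ⊥ = ⊤
x ↔ x = ⊥ ↔ ⊥ = ⊤
(x ↔ x) ∧ y = ⊤ ∧ i = i
(x → x) → ((x ↔ x) ∧ y) = ⊤ → i = i
((y → x) ∨ x) → ((x → x) → ((x ↔ x) ∧ y)) = i → i = ⊤
¬(((y → x) ∨ x) → ((x → x) → ((x ↔ x) ∧ y))) = ¬⊤ = ⊥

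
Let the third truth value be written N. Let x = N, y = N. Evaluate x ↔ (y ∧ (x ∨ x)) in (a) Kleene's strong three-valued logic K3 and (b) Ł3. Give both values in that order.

In Kleene's strong three-valued logic K3: x ∨ x = N ∨ N = N
y ∧ (x ∨ x) = N ∧ N = N
x ↔ (y ∧ (x ∨ x)) = N ↔ N = N
In Ł3: x ∨ x = N ∨ N = N
y ∧ (x ∨ x) = N ∧ N = N
x ↔ (y ∧ (x ∨ x)) = N ↔ N = T  [1 − |½−½|]
They differ because Kleene's strong three-valued logic K3 and Ł3 treat N differently under implication.

N; T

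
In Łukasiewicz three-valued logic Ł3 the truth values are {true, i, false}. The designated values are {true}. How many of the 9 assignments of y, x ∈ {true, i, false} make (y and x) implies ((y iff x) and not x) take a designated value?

Of the 9 assignments, 7 give a value in {true}.

7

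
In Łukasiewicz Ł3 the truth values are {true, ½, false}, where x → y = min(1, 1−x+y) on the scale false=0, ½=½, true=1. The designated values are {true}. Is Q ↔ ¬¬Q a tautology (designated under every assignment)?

Yes

Every assignment of Q over {true, ½, false} gives a value in {true}.
In particular, with Q=½: Q ↔ ¬¬Q = true.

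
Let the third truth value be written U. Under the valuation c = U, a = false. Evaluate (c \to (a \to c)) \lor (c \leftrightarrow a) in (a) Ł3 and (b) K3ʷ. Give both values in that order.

In Ł3: a \to c = false \to U = true  [min(1, 1−0+½)]
c \to (a \to c) = U \to true = true
c \leftrightarrow a = U \leftrightarrow false = U
(c \to (a \to c)) \lor (c \leftrightarrow a) = true \lor U = true
In K3ʷ: a \to c = false \to U = U
c \to (a \to c) = U \to U = U
c \leftrightarrow a = U \leftrightarrow false = U
(c \to (a \to c)) \lor (c \leftrightarrow a) = U \lor U = U
They differ because Ł3 and K3ʷ treat U differently under the binary connectives.

true; U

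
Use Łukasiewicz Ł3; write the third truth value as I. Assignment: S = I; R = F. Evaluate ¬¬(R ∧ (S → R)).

F

S → R = I → F = I  [min(1, 1−½+0)]
R ∧ (S → R) = F ∧ I = F
¬(R ∧ (S → R)) = ¬F = T
¬¬(R ∧ (S → R)) = ¬T = F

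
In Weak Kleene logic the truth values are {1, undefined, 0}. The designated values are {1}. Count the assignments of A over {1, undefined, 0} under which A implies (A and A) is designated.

A=1: 1 ✓
A=undefined: undefined ·
A=0: 1 ✓

2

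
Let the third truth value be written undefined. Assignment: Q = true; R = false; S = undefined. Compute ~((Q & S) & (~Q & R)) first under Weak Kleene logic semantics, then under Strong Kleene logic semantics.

undefined; true

In Weak Kleene logic: Q & S = true & undefined = undefined
~Q = ~true = false
~Q & R = false & false = false
(Q & S) & (~Q & R) = undefined & false = undefined
~((Q & S) & (~Q & R)) = ~undefined = undefined
In Strong Kleene logic: Q & S = true & undefined = undefined
~Q = ~true = false
~Q & R = false & false = false
(Q & S) & (~Q & R) = undefined & false = false
~((Q & S) & (~Q & R)) = ~false = true
They differ because Weak Kleene logic and Strong Kleene logic treat undefined differently under the binary connectives.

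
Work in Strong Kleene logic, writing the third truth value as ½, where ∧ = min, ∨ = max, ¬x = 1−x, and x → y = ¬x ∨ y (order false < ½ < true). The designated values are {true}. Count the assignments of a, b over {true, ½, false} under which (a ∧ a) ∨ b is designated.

Of the 9 assignments, 5 give a value in {true}.

5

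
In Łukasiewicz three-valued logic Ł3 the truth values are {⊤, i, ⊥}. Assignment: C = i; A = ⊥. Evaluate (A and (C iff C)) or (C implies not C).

C iff C = i iff i = ⊤  [1 − |½−½|]
A and (C iff C) = ⊥ and ⊤ = ⊥
not C = not i = i
C implies not C = i implies i = ⊤
(A and (C iff C)) or (C implies not C) = ⊥ or ⊤ = ⊤

⊤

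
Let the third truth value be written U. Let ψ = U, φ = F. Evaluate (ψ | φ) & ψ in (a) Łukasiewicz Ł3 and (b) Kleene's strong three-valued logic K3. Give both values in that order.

In Łukasiewicz Ł3: ψ | φ = U | F = U
(ψ | φ) & ψ = U & U = U
In Kleene's strong three-valued logic K3: ψ | φ = U | F = U
(ψ | φ) & ψ = U & U = U

U; U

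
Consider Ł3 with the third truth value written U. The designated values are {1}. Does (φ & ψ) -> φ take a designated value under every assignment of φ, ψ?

Yes

Every assignment of φ, ψ over {1, U, 0} gives a value in {1}.
In particular, with φ=U, ψ=U: (φ & ψ) -> φ = 1.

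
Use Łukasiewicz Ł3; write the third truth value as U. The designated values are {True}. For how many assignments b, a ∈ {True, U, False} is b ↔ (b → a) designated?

Designated under: (b=True, a=True); (b=U, a=False).

2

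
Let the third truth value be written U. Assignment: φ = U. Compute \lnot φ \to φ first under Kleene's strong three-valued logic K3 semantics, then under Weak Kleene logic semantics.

U; U

In Kleene's strong three-valued logic K3: \lnot φ = \lnot U = U
\lnot φ \to φ = U \to U = U  [\lnot U \lor U]
In Weak Kleene logic: \lnot φ = \lnot U = U
\lnot φ \to φ = U \to U = U  [any arg is the third value ⇒ result is the third value]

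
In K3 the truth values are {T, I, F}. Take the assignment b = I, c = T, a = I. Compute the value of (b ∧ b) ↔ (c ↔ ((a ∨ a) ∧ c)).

b ∧ b = I ∧ I = I
a ∨ a = I ∨ I = I
(a ∨ a) ∧ c = I ∧ T = I
c ↔ ((a ∨ a) ∧ c) = T ↔ I = I
(b ∧ b) ↔ (c ↔ ((a ∨ a) ∧ c)) = I ↔ I = I

I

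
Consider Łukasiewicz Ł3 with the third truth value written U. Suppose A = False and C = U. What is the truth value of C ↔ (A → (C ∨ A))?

U

C ∨ A = U ∨ False = U
A → (C ∨ A) = False → U = True  [min(1, 1−0+½)]
C ↔ (A → (C ∨ A)) = U ↔ True = U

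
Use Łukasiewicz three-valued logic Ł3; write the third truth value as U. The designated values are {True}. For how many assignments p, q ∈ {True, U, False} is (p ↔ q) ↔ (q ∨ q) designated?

4

Designated under: (p=True, q=True); (p=True, q=U); (p=True, q=False); (p=False, q=U).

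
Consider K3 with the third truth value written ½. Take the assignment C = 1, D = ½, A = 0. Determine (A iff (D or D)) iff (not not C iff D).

D or D = ½ or ½ = ½
A iff (D or D) = 0 iff ½ = ½
not C = not 1 = 0
not not C = not 0 = 1
not not C iff D = 1 iff ½ = ½
(A iff (D or D)) iff (not not C iff D) = ½ iff ½ = ½

½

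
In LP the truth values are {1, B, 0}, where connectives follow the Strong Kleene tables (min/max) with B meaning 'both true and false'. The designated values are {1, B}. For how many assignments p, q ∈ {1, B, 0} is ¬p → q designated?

8

Of the 9 assignments, 8 give a value in {1, B}.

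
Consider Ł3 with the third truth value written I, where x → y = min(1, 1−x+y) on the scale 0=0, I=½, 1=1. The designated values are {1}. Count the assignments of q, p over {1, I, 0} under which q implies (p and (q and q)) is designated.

Of the 9 assignments, 6 give a value in {1}.

6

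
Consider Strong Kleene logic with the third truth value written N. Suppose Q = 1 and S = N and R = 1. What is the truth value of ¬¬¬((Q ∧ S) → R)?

0

Q ∧ S = 1 ∧ N = N
(Q ∧ S) → R = N → 1 = 1  [¬N ∨ 1]
¬((Q ∧ S) → R) = ¬1 = 0
¬¬((Q ∧ S) → R) = ¬0 = 1
¬¬¬((Q ∧ S) → R) = ¬1 = 0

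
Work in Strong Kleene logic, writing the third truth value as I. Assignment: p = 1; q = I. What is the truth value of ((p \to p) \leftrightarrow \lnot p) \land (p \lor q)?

0

p \to p = 1 \to 1 = 1
\lnot p = \lnot 1 = 0
(p \to p) \leftrightarrow \lnot p = 1 \leftrightarrow 0 = 0
p \lor q = 1 \lor I = 1
((p \to p) \leftrightarrow \lnot p) \land (p \lor q) = 0 \land 1 = 0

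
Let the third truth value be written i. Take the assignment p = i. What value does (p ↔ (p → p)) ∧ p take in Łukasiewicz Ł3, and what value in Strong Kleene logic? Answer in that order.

In Łukasiewicz Ł3: p → p = i → i = True
p ↔ (p → p) = i ↔ True = i
(p ↔ (p → p)) ∧ p = i ∧ i = i
In Strong Kleene logic: p → p = i → i = i  [¬i ∨ i]
p ↔ (p → p) = i ↔ i = i
(p ↔ (p → p)) ∧ p = i ∧ i = i

i; i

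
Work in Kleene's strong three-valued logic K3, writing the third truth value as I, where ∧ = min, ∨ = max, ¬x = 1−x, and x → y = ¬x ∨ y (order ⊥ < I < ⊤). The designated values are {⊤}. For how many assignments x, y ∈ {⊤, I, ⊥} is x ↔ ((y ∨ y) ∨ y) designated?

2

Designated under: (x=⊤, y=⊤); (x=⊥, y=⊥).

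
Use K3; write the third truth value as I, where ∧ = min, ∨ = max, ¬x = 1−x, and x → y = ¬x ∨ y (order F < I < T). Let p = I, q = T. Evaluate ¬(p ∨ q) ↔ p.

p ∨ q = I ∨ T = T
¬(p ∨ q) = ¬T = F
¬(p ∨ q) ↔ p = F ↔ I = I

I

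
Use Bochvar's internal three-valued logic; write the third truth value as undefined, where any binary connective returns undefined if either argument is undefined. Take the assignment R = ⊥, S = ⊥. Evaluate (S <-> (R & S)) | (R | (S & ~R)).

⊤

R & S = ⊥ & ⊥ = ⊥
S <-> (R & S) = ⊥ <-> ⊥ = ⊤
~R = ~⊥ = ⊤
S & ~R = ⊥ & ⊤ = ⊥
R | (S & ~R) = ⊥ | ⊥ = ⊥
(S <-> (R & S)) | (R | (S & ~R)) = ⊤ | ⊥ = ⊤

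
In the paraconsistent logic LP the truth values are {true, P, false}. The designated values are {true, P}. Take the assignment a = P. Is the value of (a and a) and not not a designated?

a and a = P and P = P
not a = not P = P
not not a = not P = P
(a and a) and not not a = P and P = P
P ∈ {true, P}.

Yes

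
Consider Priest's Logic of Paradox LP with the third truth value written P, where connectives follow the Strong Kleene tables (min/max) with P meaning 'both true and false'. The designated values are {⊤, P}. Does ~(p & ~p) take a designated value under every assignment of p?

Every assignment of p over {⊤, P, ⊥} gives a value in {⊤, P}.
In particular, with p=P: ~(p & ~p) = P.

Yes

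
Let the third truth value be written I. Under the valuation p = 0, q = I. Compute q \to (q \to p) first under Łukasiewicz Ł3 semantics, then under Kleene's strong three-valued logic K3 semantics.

In Łukasiewicz Ł3: q \to p = I \to 0 = I
q \to (q \to p) = I \to I = 1
In Kleene's strong three-valued logic K3: q \to p = I \to 0 = I  [\lnot I \lor 0]
q \to (q \to p) = I \to I = I
They differ because Łukasiewicz Ł3 and Kleene's strong three-valued logic K3 treat I differently under implication.

1; I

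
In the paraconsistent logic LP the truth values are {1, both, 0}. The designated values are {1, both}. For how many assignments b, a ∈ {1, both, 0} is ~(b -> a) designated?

4

Designated under: (b=1, a=both); (b=1, a=0); (b=both, a=both); (b=both, a=0).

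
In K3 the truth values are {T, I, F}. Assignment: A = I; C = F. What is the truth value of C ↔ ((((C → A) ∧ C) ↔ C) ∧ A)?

C → A = F → I = T  [¬F ∨ I]
(C → A) ∧ C = T ∧ F = F
((C → A) ∧ C) ↔ C = F ↔ F = T
(((C → A) ∧ C) ↔ C) ∧ A = T ∧ I = I
C ↔ ((((C → A) ∧ C) ↔ C) ∧ A) = F ↔ I = I

I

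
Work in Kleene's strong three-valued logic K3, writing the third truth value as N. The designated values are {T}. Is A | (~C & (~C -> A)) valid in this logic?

No

Countermodel: A=N, C=T gives N, which is not designated.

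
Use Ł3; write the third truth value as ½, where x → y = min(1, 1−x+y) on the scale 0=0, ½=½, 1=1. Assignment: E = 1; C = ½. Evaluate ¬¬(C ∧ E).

C ∧ E = ½ ∧ 1 = ½
¬(C ∧ E) = ¬½ = ½
¬¬(C ∧ E) = ¬½ = ½

½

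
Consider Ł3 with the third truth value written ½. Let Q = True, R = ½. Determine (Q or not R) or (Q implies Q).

not R = not ½ = ½
Q or not R = True or ½ = True
Q implies Q = True implies True = True
(Q or not R) or (Q implies Q) = True or True = True

True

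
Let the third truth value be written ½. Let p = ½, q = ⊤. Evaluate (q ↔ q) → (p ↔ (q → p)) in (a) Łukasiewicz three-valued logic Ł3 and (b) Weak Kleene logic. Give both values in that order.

⊤; ½

In Łukasiewicz three-valued logic Ł3: q ↔ q = ⊤ ↔ ⊤ = ⊤
q → p = ⊤ → ½ = ½  [min(1, 1−1+½)]
p ↔ (q → p) = ½ ↔ ½ = ⊤
(q ↔ q) → (p ↔ (q → p)) = ⊤ → ⊤ = ⊤
In Weak Kleene logic: q ↔ q = ⊤ ↔ ⊤ = ⊤
q → p = ⊤ → ½ = ½
p ↔ (q → p) = ½ ↔ ½ = ½
(q ↔ q) → (p ↔ (q → p)) = ⊤ → ½ = ½
They differ because Łukasiewicz three-valued logic Ł3 and Weak Kleene logic treat ½ differently under the binary connectives.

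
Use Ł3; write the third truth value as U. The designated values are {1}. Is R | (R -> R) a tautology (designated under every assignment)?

Yes

Every assignment of R over {1, U, 0} gives a value in {1}.
In particular, with R=U: R | (R -> R) = 1.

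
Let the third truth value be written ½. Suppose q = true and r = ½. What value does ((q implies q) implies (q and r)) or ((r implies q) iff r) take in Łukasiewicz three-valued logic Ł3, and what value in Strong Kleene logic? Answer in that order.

½; ½

In Łukasiewicz three-valued logic Ł3: q implies q = true implies true = true
q and r = true and ½ = ½
(q implies q) implies (q and r) = true implies ½ = ½
r implies q = ½ implies true = true
(r implies q) iff r = true iff ½ = ½
((q implies q) implies (q and r)) or ((r implies q) iff r) = ½ or ½ = ½
In Strong Kleene logic: q implies q = true implies true = true
q and r = true and ½ = ½
(q implies q) implies (q and r) = true implies ½ = ½  [not true or ½]
r implies q = ½ implies true = true
(r implies q) iff r = true iff ½ = ½
((q implies q) implies (q and r)) or ((r implies q) iff r) = ½ or ½ = ½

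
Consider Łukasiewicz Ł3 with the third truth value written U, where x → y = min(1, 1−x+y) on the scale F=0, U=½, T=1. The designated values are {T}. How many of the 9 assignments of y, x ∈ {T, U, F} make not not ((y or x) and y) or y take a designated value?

Designated under: (y=T, x=T); (y=T, x=U); (y=T, x=F).

3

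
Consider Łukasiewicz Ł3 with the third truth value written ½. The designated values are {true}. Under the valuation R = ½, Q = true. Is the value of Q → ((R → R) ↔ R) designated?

No

R → R = ½ → ½ = true  [min(1, 1−½+½)]
(R → R) ↔ R = true ↔ ½ = ½
Q → ((R → R) ↔ R) = true → ½ = ½
½ ∉ {true}.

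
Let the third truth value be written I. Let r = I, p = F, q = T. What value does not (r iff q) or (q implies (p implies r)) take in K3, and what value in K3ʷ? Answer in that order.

In K3: r iff q = I iff T = I
not (r iff q) = not I = I
p implies r = F implies I = T
q implies (p implies r) = T implies T = T
not (r iff q) or (q implies (p implies r)) = I or T = T
In K3ʷ: r iff q = I iff T = I
not (r iff q) = not I = I
p implies r = F implies I = I
q implies (p implies r) = T implies I = I
not (r iff q) or (q implies (p implies r)) = I or I = I
They differ because K3 and K3ʷ treat I differently under the binary connectives.

T; I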